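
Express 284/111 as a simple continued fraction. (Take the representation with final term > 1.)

284 = 2*111 + 62
111 = 1*62 + 49
62 = 1*49 + 13
49 = 3*13 + 10
13 = 1*10 + 3
10 = 3*3 + 1
3 = 3*1 + 0  (stop)
So 284/111 = [2; 1, 1, 3, 1, 3, 3].

[2; 1, 1, 3, 1, 3, 3]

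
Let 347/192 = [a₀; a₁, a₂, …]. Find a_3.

347 = 1·192 + 155   →  a_0 = 1
192 = 1·155 + 37   →  a_1 = 1
155 = 4·37 + 7   →  a_2 = 4
37 = 5·7 + 2   →  a_3 = 5

5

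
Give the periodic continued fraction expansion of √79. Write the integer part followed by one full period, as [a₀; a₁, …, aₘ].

a₀ = ⌊√79⌋ = 8.
With m₀=0, d₀=1 and mₖ₊₁ = dₖaₖ − mₖ, dₖ₊₁ = (n − mₖ₊₁²)/dₖ, aₖ₊₁ = ⌊(a₀+mₖ₊₁)/dₖ₊₁⌋:
  k=1: m=8, d=15, a=1
  k=2: m=7, d=2, a=7
  k=3: m=7, d=15, a=1
  k=4: m=8, d=1, a=16
d=1 and a=2a₀=16 at k=4, so the next step gives (m, d) = (8, 15) again — its k=1 value — and the period has length 4.

[8; 1, 7, 1, 16]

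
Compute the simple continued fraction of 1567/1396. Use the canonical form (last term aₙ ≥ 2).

1567 = 1*1396 + 171
1396 = 8*171 + 28
171 = 6*28 + 3
28 = 9*3 + 1
3 = 3*1 + 0  (stop)
So 1567/1396 = [1; 8, 6, 9, 3].

[1; 8, 6, 9, 3]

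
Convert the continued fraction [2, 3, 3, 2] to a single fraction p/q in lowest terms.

53/23

Using pₖ = aₖpₖ₋₁ + pₖ₋₂ and qₖ = aₖqₖ₋₁ + qₖ₋₂:
  k=0: a=2, p=2, q=1
  k=1: a=3, p=7, q=3
  k=2: a=3, p=23, q=10
  k=3: a=2, p=53, q=23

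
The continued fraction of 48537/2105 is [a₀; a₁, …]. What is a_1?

17

48537 = 23·2105 + 122   →  a_0 = 23
2105 = 17·122 + 31   →  a_1 = 17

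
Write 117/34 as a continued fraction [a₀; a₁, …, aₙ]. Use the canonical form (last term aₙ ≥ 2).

[3; 2, 3, 1, 3]

117 = 3×34 + 15
34 = 2×15 + 4
15 = 3×4 + 3
4 = 1×3 + 1
3 = 3×1 + 0  (stop)
So 117/34 = [3; 2, 3, 1, 3].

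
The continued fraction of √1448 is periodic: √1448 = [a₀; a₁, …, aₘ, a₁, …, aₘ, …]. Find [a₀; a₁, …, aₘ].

a₀ = ⌊√1448⌋ = 38.
With m₀=0, d₀=1 and mₖ₊₁ = dₖaₖ − mₖ, dₖ₊₁ = (n − mₖ₊₁²)/dₖ, aₖ₊₁ = ⌊(a₀+mₖ₊₁)/dₖ₊₁⌋:
  k=1: m=38, d=4, a=19
  k=2: m=38, d=1, a=76
d=1 and a=2a₀=76 at k=2, so the next step gives (m, d) = (38, 4) again — its k=1 value — and the period has length 2.

[38; 19, 76]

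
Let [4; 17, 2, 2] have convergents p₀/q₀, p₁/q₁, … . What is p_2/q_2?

Using pₖ = aₖpₖ₋₁ + pₖ₋₂, qₖ = aₖqₖ₋₁ + qₖ₋₂ (with p₋₁=1, p₋₂=0, q₋₁=0, q₋₂=1):
  k=0: a=4, p=4, q=1
  k=1: a=17, p=69, q=17
  k=2: a=2, p=142, q=35

142/35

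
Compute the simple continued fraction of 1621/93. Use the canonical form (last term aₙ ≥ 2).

1621 = 17·93 + 40
93 = 2·40 + 13
40 = 3·13 + 1
13 = 13·1 + 0  (stop)
So 1621/93 = [17; 2, 3, 13].

[17; 2, 3, 13]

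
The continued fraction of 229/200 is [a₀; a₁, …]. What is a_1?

229 = 1·200 + 29   →  a_0 = 1
200 = 6·29 + 26   →  a_1 = 6

6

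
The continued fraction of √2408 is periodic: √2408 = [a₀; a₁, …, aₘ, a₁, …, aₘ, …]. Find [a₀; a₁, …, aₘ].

a₀ = ⌊√2408⌋ = 49.
With m₀=0, d₀=1 and mₖ₊₁ = dₖaₖ − mₖ, dₖ₊₁ = (n − mₖ₊₁²)/dₖ, aₖ₊₁ = ⌊(a₀+mₖ₊₁)/dₖ₊₁⌋:
  k=1: m=49, d=7, a=14
  k=2: m=49, d=1, a=98
d=1 and a=2a₀=98 at k=2, so the next step gives (m, d) = (49, 7) again — its k=1 value — and the period has length 2.

[49; 14, 98]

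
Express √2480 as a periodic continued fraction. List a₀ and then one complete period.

[49; 1, 3, 1, 98]

a₀ = ⌊√2480⌋ = 49.
With m₀=0, d₀=1 and mₖ₊₁ = dₖaₖ − mₖ, dₖ₊₁ = (n − mₖ₊₁²)/dₖ, aₖ₊₁ = ⌊(a₀+mₖ₊₁)/dₖ₊₁⌋:
  k=1: m=49, d=79, a=1
  k=2: m=30, d=20, a=3
  k=3: m=30, d=79, a=1
  k=4: m=49, d=1, a=98
d=1 and a=2a₀=98 at k=4, so the next step gives (m, d) = (49, 79) again — its k=1 value — and the period has length 4.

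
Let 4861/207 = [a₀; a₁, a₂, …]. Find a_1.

2

4861 = 23·207 + 100   →  a_0 = 23
207 = 2·100 + 7   →  a_1 = 2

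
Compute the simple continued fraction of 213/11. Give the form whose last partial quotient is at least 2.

[19; 2, 1, 3]

213 = 19*11 + 4
11 = 2*4 + 3
4 = 1*3 + 1
3 = 3*1 + 0  (stop)
So 213/11 = [19; 2, 1, 3].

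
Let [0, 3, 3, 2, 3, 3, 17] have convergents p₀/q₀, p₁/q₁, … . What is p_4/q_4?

24/79

Using pₖ = aₖpₖ₋₁ + pₖ₋₂, qₖ = aₖqₖ₋₁ + qₖ₋₂ (with p₋₁=1, p₋₂=0, q₋₁=0, q₋₂=1):
  k=0: a=0, p=0, q=1
  k=1: a=3, p=1, q=3
  k=2: a=3, p=3, q=10
  k=3: a=2, p=7, q=23
  k=4: a=3, p=24, q=79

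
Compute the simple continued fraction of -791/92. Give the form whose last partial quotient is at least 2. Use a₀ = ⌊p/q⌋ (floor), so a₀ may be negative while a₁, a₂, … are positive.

[-9; 2, 2, 18]

-791 = -9·92 + 37
92 = 2·37 + 18
37 = 2·18 + 1
18 = 18·1 + 0  (stop)
So -791/92 = [-9; 2, 2, 18].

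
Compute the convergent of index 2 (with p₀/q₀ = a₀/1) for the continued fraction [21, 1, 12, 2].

Using pₖ = aₖpₖ₋₁ + pₖ₋₂, qₖ = aₖqₖ₋₁ + qₖ₋₂ (with p₋₁=1, p₋₂=0, q₋₁=0, q₋₂=1):
  k=0: a=21, p=21, q=1
  k=1: a=1, p=22, q=1
  k=2: a=12, p=285, q=13

285/13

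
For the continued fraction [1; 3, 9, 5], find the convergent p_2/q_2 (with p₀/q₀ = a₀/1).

Using pₖ = aₖpₖ₋₁ + pₖ₋₂, qₖ = aₖqₖ₋₁ + qₖ₋₂ (with p₋₁=1, p₋₂=0, q₋₁=0, q₋₂=1):
  k=0: a=1, p=1, q=1
  k=1: a=3, p=4, q=3
  k=2: a=9, p=37, q=28

37/28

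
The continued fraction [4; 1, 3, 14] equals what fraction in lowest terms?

Fold from the inside: start with 14/1.
  3 + 1/14 = 43/14
  1 + 14/43 = 57/43
  4 + 43/57 = 271/57

271/57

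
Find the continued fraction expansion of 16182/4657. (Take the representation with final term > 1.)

16182 = 3*4657 + 2211
4657 = 2*2211 + 235
2211 = 9*235 + 96
235 = 2*96 + 43
96 = 2*43 + 10
43 = 4*10 + 3
10 = 3*3 + 1
3 = 3*1 + 0  (stop)
So 16182/4657 = [3; 2, 9, 2, 2, 4, 3, 3].

[3; 2, 9, 2, 2, 4, 3, 3]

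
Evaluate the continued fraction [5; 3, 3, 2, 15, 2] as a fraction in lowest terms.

Fold from the inside: start with 2/1.
  15 + 1/2 = 31/2
  2 + 2/31 = 64/31
  3 + 31/64 = 223/64
  3 + 64/223 = 733/223
  5 + 223/733 = 3888/733

3888/733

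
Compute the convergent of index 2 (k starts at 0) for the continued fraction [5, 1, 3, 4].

Using pₖ = aₖpₖ₋₁ + pₖ₋₂, qₖ = aₖqₖ₋₁ + qₖ₋₂ (with p₋₁=1, p₋₂=0, q₋₁=0, q₋₂=1):
  k=0: a=5, p=5, q=1
  k=1: a=1, p=6, q=1
  k=2: a=3, p=23, q=4

23/4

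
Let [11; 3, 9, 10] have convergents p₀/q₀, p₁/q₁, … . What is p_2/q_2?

317/28

Using pₖ = aₖpₖ₋₁ + pₖ₋₂, qₖ = aₖqₖ₋₁ + qₖ₋₂ (with p₋₁=1, p₋₂=0, q₋₁=0, q₋₂=1):
  k=0: a=11, p=11, q=1
  k=1: a=3, p=34, q=3
  k=2: a=9, p=317, q=28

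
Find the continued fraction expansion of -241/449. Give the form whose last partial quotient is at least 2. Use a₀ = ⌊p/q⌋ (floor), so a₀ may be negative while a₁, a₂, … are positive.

-241 = -1×449 + 208
449 = 2×208 + 33
208 = 6×33 + 10
33 = 3×10 + 3
10 = 3×3 + 1
3 = 3×1 + 0  (stop)
So -241/449 = [-1; 2, 6, 3, 3, 3].

[-1; 2, 6, 3, 3, 3]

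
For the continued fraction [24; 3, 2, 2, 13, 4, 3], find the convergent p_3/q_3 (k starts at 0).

Using pₖ = aₖpₖ₋₁ + pₖ₋₂, qₖ = aₖqₖ₋₁ + qₖ₋₂ (with p₋₁=1, p₋₂=0, q₋₁=0, q₋₂=1):
  k=0: a=24, p=24, q=1
  k=1: a=3, p=73, q=3
  k=2: a=2, p=170, q=7
  k=3: a=2, p=413, q=17

413/17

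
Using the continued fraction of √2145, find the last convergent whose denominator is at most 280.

8846/191

√2145 = [46; 3, 5, 2, 5, 3, 92, …] (period length 6).
Convergents:
  p_0/q_0 = 46/1
  p_1/q_1 = 139/3
  p_2/q_2 = 741/16
  p_3/q_3 = 1621/35
  p_4/q_4 = 8846/191
  p_5/q_5 = 28159/608
q_4 = 191 ≤ 280 < 608 = q_5, so the answer is 8846/191.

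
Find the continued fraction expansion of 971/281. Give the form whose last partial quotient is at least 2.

971 = 3·281 + 128
281 = 2·128 + 25
128 = 5·25 + 3
25 = 8·3 + 1
3 = 3·1 + 0  (stop)
So 971/281 = [3; 2, 5, 8, 3].

[3; 2, 5, 8, 3]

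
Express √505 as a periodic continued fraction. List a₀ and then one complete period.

a₀ = ⌊√505⌋ = 22.
With m₀=0, d₀=1 and mₖ₊₁ = dₖaₖ − mₖ, dₖ₊₁ = (n − mₖ₊₁²)/dₖ, aₖ₊₁ = ⌊(a₀+mₖ₊₁)/dₖ₊₁⌋:
  k=1: m=22, d=21, a=2
  k=2: m=20, d=5, a=8
  k=3: m=20, d=21, a=2
  k=4: m=22, d=1, a=44
d=1 and a=2a₀=44 at k=4, so the next step gives (m, d) = (22, 21) again — its k=1 value — and the period has length 4.

[22; 2, 8, 2, 44]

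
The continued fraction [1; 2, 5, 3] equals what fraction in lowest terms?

51/35

Using pₖ = aₖpₖ₋₁ + pₖ₋₂ and qₖ = aₖqₖ₋₁ + qₖ₋₂:
  k=0: a=1, p=1, q=1
  k=1: a=2, p=3, q=2
  k=2: a=5, p=16, q=11
  k=3: a=3, p=51, q=35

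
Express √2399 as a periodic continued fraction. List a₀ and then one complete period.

[48; 1, 47, 1, 96]

a₀ = ⌊√2399⌋ = 48.
With m₀=0, d₀=1 and mₖ₊₁ = dₖaₖ − mₖ, dₖ₊₁ = (n − mₖ₊₁²)/dₖ, aₖ₊₁ = ⌊(a₀+mₖ₊₁)/dₖ₊₁⌋:
  k=1: m=48, d=95, a=1
  k=2: m=47, d=2, a=47
  k=3: m=47, d=95, a=1
  k=4: m=48, d=1, a=96
d=1 and a=2a₀=96 at k=4, so the next step gives (m, d) = (48, 95) again — its k=1 value — and the period has length 4.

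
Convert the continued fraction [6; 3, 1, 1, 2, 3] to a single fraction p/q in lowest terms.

383/61

Fold from the inside: start with 3/1.
  2 + 1/3 = 7/3
  1 + 3/7 = 10/7
  1 + 7/10 = 17/10
  3 + 10/17 = 61/17
  6 + 17/61 = 383/61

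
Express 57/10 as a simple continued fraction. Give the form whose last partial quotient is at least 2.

57 = 5*10 + 7
10 = 1*7 + 3
7 = 2*3 + 1
3 = 3*1 + 0  (stop)
So 57/10 = [5; 1, 2, 3].

[5; 1, 2, 3]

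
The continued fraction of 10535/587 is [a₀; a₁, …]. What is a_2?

17

10535 = 17·587 + 556   →  a_0 = 17
587 = 1·556 + 31   →  a_1 = 1
556 = 17·31 + 29   →  a_2 = 17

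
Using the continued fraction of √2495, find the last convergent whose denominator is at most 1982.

√2495 = [49; 1, 18, 1, 98, …] (period length 4).
Convergents:
  p_0/q_0 = 49/1
  p_1/q_1 = 50/1
  p_2/q_2 = 949/19
  p_3/q_3 = 999/20
  p_4/q_4 = 98851/1979
  p_5/q_5 = 99850/1999
q_4 = 1979 ≤ 1982 < 1999 = q_5, so the answer is 98851/1979.

98851/1979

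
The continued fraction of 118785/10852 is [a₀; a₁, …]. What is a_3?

118785 = 10·10852 + 10265   →  a_0 = 10
10852 = 1·10265 + 587   →  a_1 = 1
10265 = 17·587 + 286   →  a_2 = 17
587 = 2·286 + 15   →  a_3 = 2

2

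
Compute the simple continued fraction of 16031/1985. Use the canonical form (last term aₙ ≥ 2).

[8; 13, 6, 1, 6, 3]

16031 = 8×1985 + 151
1985 = 13×151 + 22
151 = 6×22 + 19
22 = 1×19 + 3
19 = 6×3 + 1
3 = 3×1 + 0  (stop)
So 16031/1985 = [8; 13, 6, 1, 6, 3].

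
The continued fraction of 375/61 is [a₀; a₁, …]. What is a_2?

1

375 = 6·61 + 9   →  a_0 = 6
61 = 6·9 + 7   →  a_1 = 6
9 = 1·7 + 2   →  a_2 = 1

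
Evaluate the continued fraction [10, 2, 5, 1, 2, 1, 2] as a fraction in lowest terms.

1433/137

Fold from the inside: start with 2/1.
  1 + 1/2 = 3/2
  2 + 2/3 = 8/3
  1 + 3/8 = 11/8
  5 + 8/11 = 63/11
  2 + 11/63 = 137/63
  10 + 63/137 = 1433/137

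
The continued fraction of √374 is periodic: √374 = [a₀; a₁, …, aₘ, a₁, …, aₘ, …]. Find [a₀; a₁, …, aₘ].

[19; 2, 1, 18, 1, 2, 38]

a₀ = ⌊√374⌋ = 19.
With m₀=0, d₀=1 and mₖ₊₁ = dₖaₖ − mₖ, dₖ₊₁ = (n − mₖ₊₁²)/dₖ, aₖ₊₁ = ⌊(a₀+mₖ₊₁)/dₖ₊₁⌋:
  k=1: m=19, d=13, a=2
  k=2: m=7, d=25, a=1
  k=3: m=18, d=2, a=18
  k=4: m=18, d=25, a=1
  k=5: m=7, d=13, a=2
  k=6: m=19, d=1, a=38
d=1 and a=2a₀=38 at k=6, so the next step gives (m, d) = (19, 13) again — its k=1 value — and the period has length 6.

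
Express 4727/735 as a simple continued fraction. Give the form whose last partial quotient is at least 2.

4727 = 6×735 + 317
735 = 2×317 + 101
317 = 3×101 + 14
101 = 7×14 + 3
14 = 4×3 + 2
3 = 1×2 + 1
2 = 2×1 + 0  (stop)
So 4727/735 = [6; 2, 3, 7, 4, 1, 2].

[6; 2, 3, 7, 4, 1, 2]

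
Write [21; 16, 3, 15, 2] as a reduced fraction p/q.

Fold from the inside: start with 2/1.
  15 + 1/2 = 31/2
  3 + 2/31 = 95/31
  16 + 31/95 = 1551/95
  21 + 95/1551 = 32666/1551

32666/1551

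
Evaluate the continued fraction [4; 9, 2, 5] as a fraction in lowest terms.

Fold from the inside: start with 5/1.
  2 + 1/5 = 11/5
  9 + 5/11 = 104/11
  4 + 11/104 = 427/104

427/104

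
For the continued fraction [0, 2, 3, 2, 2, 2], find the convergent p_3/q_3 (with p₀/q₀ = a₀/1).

7/16

Using pₖ = aₖpₖ₋₁ + pₖ₋₂, qₖ = aₖqₖ₋₁ + qₖ₋₂ (with p₋₁=1, p₋₂=0, q₋₁=0, q₋₂=1):
  k=0: a=0, p=0, q=1
  k=1: a=2, p=1, q=2
  k=2: a=3, p=3, q=7
  k=3: a=2, p=7, q=16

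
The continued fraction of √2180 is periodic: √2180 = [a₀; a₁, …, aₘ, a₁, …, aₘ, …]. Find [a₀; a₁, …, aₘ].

a₀ = ⌊√2180⌋ = 46.
With m₀=0, d₀=1 and mₖ₊₁ = dₖaₖ − mₖ, dₖ₊₁ = (n − mₖ₊₁²)/dₖ, aₖ₊₁ = ⌊(a₀+mₖ₊₁)/dₖ₊₁⌋:
  k=1: m=46, d=64, a=1
  k=2: m=18, d=29, a=2
  k=3: m=40, d=20, a=4
  k=4: m=40, d=29, a=2
  k=5: m=18, d=64, a=1
  k=6: m=46, d=1, a=92
d=1 and a=2a₀=92 at k=6, so the next step gives (m, d) = (46, 64) again — its k=1 value — and the period has length 6.

[46; 1, 2, 4, 2, 1, 92]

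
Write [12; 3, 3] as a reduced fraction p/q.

Using pₖ = aₖpₖ₋₁ + pₖ₋₂ and qₖ = aₖqₖ₋₁ + qₖ₋₂:
  k=0: a=12, p=12, q=1
  k=1: a=3, p=37, q=3
  k=2: a=3, p=123, q=10

123/10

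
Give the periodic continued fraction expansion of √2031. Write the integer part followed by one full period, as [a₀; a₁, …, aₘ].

[45; 15, 90]

a₀ = ⌊√2031⌋ = 45.
With m₀=0, d₀=1 and mₖ₊₁ = dₖaₖ − mₖ, dₖ₊₁ = (n − mₖ₊₁²)/dₖ, aₖ₊₁ = ⌊(a₀+mₖ₊₁)/dₖ₊₁⌋:
  k=1: m=45, d=6, a=15
  k=2: m=45, d=1, a=90
d=1 and a=2a₀=90 at k=2, so the next step gives (m, d) = (45, 6) again — its k=1 value — and the period has length 2.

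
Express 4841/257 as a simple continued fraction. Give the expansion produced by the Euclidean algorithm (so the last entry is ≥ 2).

[18; 1, 5, 8, 2, 2]

4841 = 18×257 + 215
257 = 1×215 + 42
215 = 5×42 + 5
42 = 8×5 + 2
5 = 2×2 + 1
2 = 2×1 + 0  (stop)
So 4841/257 = [18; 1, 5, 8, 2, 2].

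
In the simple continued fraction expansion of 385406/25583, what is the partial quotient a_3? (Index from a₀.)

2

385406 = 15·25583 + 1661   →  a_0 = 15
25583 = 15·1661 + 668   →  a_1 = 15
1661 = 2·668 + 325   →  a_2 = 2
668 = 2·325 + 18   →  a_3 = 2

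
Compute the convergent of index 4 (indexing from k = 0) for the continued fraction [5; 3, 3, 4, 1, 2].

281/53

Using pₖ = aₖpₖ₋₁ + pₖ₋₂, qₖ = aₖqₖ₋₁ + qₖ₋₂ (with p₋₁=1, p₋₂=0, q₋₁=0, q₋₂=1):
  k=0: a=5, p=5, q=1
  k=1: a=3, p=16, q=3
  k=2: a=3, p=53, q=10
  k=3: a=4, p=228, q=43
  k=4: a=1, p=281, q=53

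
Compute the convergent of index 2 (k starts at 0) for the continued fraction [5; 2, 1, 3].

16/3

Using pₖ = aₖpₖ₋₁ + pₖ₋₂, qₖ = aₖqₖ₋₁ + qₖ₋₂ (with p₋₁=1, p₋₂=0, q₋₁=0, q₋₂=1):
  k=0: a=5, p=5, q=1
  k=1: a=2, p=11, q=2
  k=2: a=1, p=16, q=3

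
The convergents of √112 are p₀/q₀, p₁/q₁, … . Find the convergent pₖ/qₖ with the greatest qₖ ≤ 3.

21/2

√112 = [10; 1, 1, 2, 1, 1, 20, …] (period length 6).
Convergents:
  p_0/q_0 = 10/1
  p_1/q_1 = 11/1
  p_2/q_2 = 21/2
  p_3/q_3 = 53/5
q_2 = 2 ≤ 3 < 5 = q_3, so the answer is 21/2.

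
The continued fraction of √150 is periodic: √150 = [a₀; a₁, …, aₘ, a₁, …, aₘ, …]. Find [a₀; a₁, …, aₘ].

[12; 4, 24]

a₀ = ⌊√150⌋ = 12.
With m₀=0, d₀=1 and mₖ₊₁ = dₖaₖ − mₖ, dₖ₊₁ = (n − mₖ₊₁²)/dₖ, aₖ₊₁ = ⌊(a₀+mₖ₊₁)/dₖ₊₁⌋:
  k=1: m=12, d=6, a=4
  k=2: m=12, d=1, a=24
d=1 and a=2a₀=24 at k=2, so the next step gives (m, d) = (12, 6) again — its k=1 value — and the period has length 2.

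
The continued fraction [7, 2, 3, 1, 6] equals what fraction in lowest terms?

454/61

Using pₖ = aₖpₖ₋₁ + pₖ₋₂ and qₖ = aₖqₖ₋₁ + qₖ₋₂:
  k=0: a=7, p=7, q=1
  k=1: a=2, p=15, q=2
  k=2: a=3, p=52, q=7
  k=3: a=1, p=67, q=9
  k=4: a=6, p=454, q=61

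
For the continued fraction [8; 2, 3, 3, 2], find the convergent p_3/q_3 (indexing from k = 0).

Using pₖ = aₖpₖ₋₁ + pₖ₋₂, qₖ = aₖqₖ₋₁ + qₖ₋₂ (with p₋₁=1, p₋₂=0, q₋₁=0, q₋₂=1):
  k=0: a=8, p=8, q=1
  k=1: a=2, p=17, q=2
  k=2: a=3, p=59, q=7
  k=3: a=3, p=194, q=23

194/23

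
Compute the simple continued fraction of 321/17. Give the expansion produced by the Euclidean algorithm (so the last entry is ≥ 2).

[18; 1, 7, 2]

321 = 18*17 + 15
17 = 1*15 + 2
15 = 7*2 + 1
2 = 2*1 + 0  (stop)
So 321/17 = [18; 1, 7, 2].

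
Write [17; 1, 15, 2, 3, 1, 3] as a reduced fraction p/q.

10028/559

Using pₖ = aₖpₖ₋₁ + pₖ₋₂ and qₖ = aₖqₖ₋₁ + qₖ₋₂:
  k=0: a=17, p=17, q=1
  k=1: a=1, p=18, q=1
  k=2: a=15, p=287, q=16
  k=3: a=2, p=592, q=33
  k=4: a=3, p=2063, q=115
  k=5: a=1, p=2655, q=148
  k=6: a=3, p=10028, q=559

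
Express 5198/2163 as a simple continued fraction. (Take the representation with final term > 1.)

[2; 2, 2, 12, 3, 11]

5198 = 2×2163 + 872
2163 = 2×872 + 419
872 = 2×419 + 34
419 = 12×34 + 11
34 = 3×11 + 1
11 = 11×1 + 0  (stop)
So 5198/2163 = [2; 2, 2, 12, 3, 11].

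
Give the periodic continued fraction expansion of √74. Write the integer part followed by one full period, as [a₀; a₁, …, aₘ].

[8; 1, 1, 1, 1, 16]

a₀ = ⌊√74⌋ = 8.
With m₀=0, d₀=1 and mₖ₊₁ = dₖaₖ − mₖ, dₖ₊₁ = (n − mₖ₊₁²)/dₖ, aₖ₊₁ = ⌊(a₀+mₖ₊₁)/dₖ₊₁⌋:
  k=1: m=8, d=10, a=1
  k=2: m=2, d=7, a=1
  k=3: m=5, d=7, a=1
  k=4: m=2, d=10, a=1
  k=5: m=8, d=1, a=16
d=1 and a=2a₀=16 at k=5, so the next step gives (m, d) = (8, 10) again — its k=1 value — and the period has length 5.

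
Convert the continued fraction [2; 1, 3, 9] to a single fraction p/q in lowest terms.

Using pₖ = aₖpₖ₋₁ + pₖ₋₂ and qₖ = aₖqₖ₋₁ + qₖ₋₂:
  k=0: a=2, p=2, q=1
  k=1: a=1, p=3, q=1
  k=2: a=3, p=11, q=4
  k=3: a=9, p=102, q=37

102/37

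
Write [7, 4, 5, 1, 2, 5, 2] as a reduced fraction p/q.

Using pₖ = aₖpₖ₋₁ + pₖ₋₂ and qₖ = aₖqₖ₋₁ + qₖ₋₂:
  k=0: a=7, p=7, q=1
  k=1: a=4, p=29, q=4
  k=2: a=5, p=152, q=21
  k=3: a=1, p=181, q=25
  k=4: a=2, p=514, q=71
  k=5: a=5, p=2751, q=380
  k=6: a=2, p=6016, q=831

6016/831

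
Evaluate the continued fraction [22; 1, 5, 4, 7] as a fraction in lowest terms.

4134/181

Using pₖ = aₖpₖ₋₁ + pₖ₋₂ and qₖ = aₖqₖ₋₁ + qₖ₋₂:
  k=0: a=22, p=22, q=1
  k=1: a=1, p=23, q=1
  k=2: a=5, p=137, q=6
  k=3: a=4, p=571, q=25
  k=4: a=7, p=4134, q=181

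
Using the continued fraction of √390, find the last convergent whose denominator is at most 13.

79/4

√390 = [19; 1, 2, 1, 38, …] (period length 4).
Convergents:
  p_0/q_0 = 19/1
  p_1/q_1 = 20/1
  p_2/q_2 = 59/3
  p_3/q_3 = 79/4
  p_4/q_4 = 3061/155
q_3 = 4 ≤ 13 < 155 = q_4, so the answer is 79/4.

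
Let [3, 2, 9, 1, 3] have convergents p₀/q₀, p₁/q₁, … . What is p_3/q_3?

73/21

Using pₖ = aₖpₖ₋₁ + pₖ₋₂, qₖ = aₖqₖ₋₁ + qₖ₋₂ (with p₋₁=1, p₋₂=0, q₋₁=0, q₋₂=1):
  k=0: a=3, p=3, q=1
  k=1: a=2, p=7, q=2
  k=2: a=9, p=66, q=19
  k=3: a=1, p=73, q=21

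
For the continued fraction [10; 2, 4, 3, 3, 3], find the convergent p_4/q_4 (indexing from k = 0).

Using pₖ = aₖpₖ₋₁ + pₖ₋₂, qₖ = aₖqₖ₋₁ + qₖ₋₂ (with p₋₁=1, p₋₂=0, q₋₁=0, q₋₂=1):
  k=0: a=10, p=10, q=1
  k=1: a=2, p=21, q=2
  k=2: a=4, p=94, q=9
  k=3: a=3, p=303, q=29
  k=4: a=3, p=1003, q=96

1003/96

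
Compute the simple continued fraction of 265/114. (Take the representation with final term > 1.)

[2; 3, 12, 3]

265 = 2*114 + 37
114 = 3*37 + 3
37 = 12*3 + 1
3 = 3*1 + 0  (stop)
So 265/114 = [2; 3, 12, 3].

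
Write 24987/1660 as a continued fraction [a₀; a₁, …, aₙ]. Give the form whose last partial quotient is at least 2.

[15; 19, 12, 2, 3]

24987 = 15×1660 + 87
1660 = 19×87 + 7
87 = 12×7 + 3
7 = 2×3 + 1
3 = 3×1 + 0  (stop)
So 24987/1660 = [15; 19, 12, 2, 3].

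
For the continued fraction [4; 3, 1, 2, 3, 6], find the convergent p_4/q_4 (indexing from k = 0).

Using pₖ = aₖpₖ₋₁ + pₖ₋₂, qₖ = aₖqₖ₋₁ + qₖ₋₂ (with p₋₁=1, p₋₂=0, q₋₁=0, q₋₂=1):
  k=0: a=4, p=4, q=1
  k=1: a=3, p=13, q=3
  k=2: a=1, p=17, q=4
  k=3: a=2, p=47, q=11
  k=4: a=3, p=158, q=37

158/37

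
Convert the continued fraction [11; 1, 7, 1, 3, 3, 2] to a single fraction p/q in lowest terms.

Fold from the inside: start with 2/1.
  3 + 1/2 = 7/2
  3 + 2/7 = 23/7
  1 + 7/23 = 30/23
  7 + 23/30 = 233/30
  1 + 30/233 = 263/233
  11 + 233/263 = 3126/263

3126/263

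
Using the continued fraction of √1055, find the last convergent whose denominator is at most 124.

1689/52

√1055 = [32; 2, 12, 2, 64, …] (period length 4).
Convergents:
  p_0/q_0 = 32/1
  p_1/q_1 = 65/2
  p_2/q_2 = 812/25
  p_3/q_3 = 1689/52
  p_4/q_4 = 108908/3353
q_3 = 52 ≤ 124 < 3353 = q_4, so the answer is 1689/52.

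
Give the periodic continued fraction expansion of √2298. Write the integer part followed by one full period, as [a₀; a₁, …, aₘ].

[47; 1, 14, 1, 94]

a₀ = ⌊√2298⌋ = 47.
With m₀=0, d₀=1 and mₖ₊₁ = dₖaₖ − mₖ, dₖ₊₁ = (n − mₖ₊₁²)/dₖ, aₖ₊₁ = ⌊(a₀+mₖ₊₁)/dₖ₊₁⌋:
  k=1: m=47, d=89, a=1
  k=2: m=42, d=6, a=14
  k=3: m=42, d=89, a=1
  k=4: m=47, d=1, a=94
d=1 and a=2a₀=94 at k=4, so the next step gives (m, d) = (47, 89) again — its k=1 value — and the period has length 4.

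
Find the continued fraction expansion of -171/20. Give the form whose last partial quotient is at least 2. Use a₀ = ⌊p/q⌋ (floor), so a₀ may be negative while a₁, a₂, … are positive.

[-9; 2, 4, 2]

-171 = -9*20 + 9
20 = 2*9 + 2
9 = 4*2 + 1
2 = 2*1 + 0  (stop)
So -171/20 = [-9; 2, 4, 2].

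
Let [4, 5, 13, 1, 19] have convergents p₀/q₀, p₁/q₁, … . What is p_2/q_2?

Using pₖ = aₖpₖ₋₁ + pₖ₋₂, qₖ = aₖqₖ₋₁ + qₖ₋₂ (with p₋₁=1, p₋₂=0, q₋₁=0, q₋₂=1):
  k=0: a=4, p=4, q=1
  k=1: a=5, p=21, q=5
  k=2: a=13, p=277, q=66

277/66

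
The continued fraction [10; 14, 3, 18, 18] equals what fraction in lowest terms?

Fold from the inside: start with 18/1.
  18 + 1/18 = 325/18
  3 + 18/325 = 993/325
  14 + 325/993 = 14227/993
  10 + 993/14227 = 143263/14227

143263/14227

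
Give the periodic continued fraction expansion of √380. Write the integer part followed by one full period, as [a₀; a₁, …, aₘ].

a₀ = ⌊√380⌋ = 19.
With m₀=0, d₀=1 and mₖ₊₁ = dₖaₖ − mₖ, dₖ₊₁ = (n − mₖ₊₁²)/dₖ, aₖ₊₁ = ⌊(a₀+mₖ₊₁)/dₖ₊₁⌋:
  k=1: m=19, d=19, a=2
  k=2: m=19, d=1, a=38
d=1 and a=2a₀=38 at k=2, so the next step gives (m, d) = (19, 19) again — its k=1 value — and the period has length 2.

[19; 2, 38]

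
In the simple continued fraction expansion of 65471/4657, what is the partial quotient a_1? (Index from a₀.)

17

65471 = 14·4657 + 273   →  a_0 = 14
4657 = 17·273 + 16   →  a_1 = 17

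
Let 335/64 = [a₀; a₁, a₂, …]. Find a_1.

4

335 = 5·64 + 15   →  a_0 = 5
64 = 4·15 + 4   →  a_1 = 4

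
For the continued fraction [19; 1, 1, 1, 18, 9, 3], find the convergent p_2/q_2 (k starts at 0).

39/2

Using pₖ = aₖpₖ₋₁ + pₖ₋₂, qₖ = aₖqₖ₋₁ + qₖ₋₂ (with p₋₁=1, p₋₂=0, q₋₁=0, q₋₂=1):
  k=0: a=19, p=19, q=1
  k=1: a=1, p=20, q=1
  k=2: a=1, p=39, q=2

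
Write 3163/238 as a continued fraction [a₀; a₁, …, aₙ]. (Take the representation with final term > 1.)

[13; 3, 2, 4, 2, 3]

3163 = 13·238 + 69
238 = 3·69 + 31
69 = 2·31 + 7
31 = 4·7 + 3
7 = 2·3 + 1
3 = 3·1 + 0  (stop)
So 3163/238 = [13; 3, 2, 4, 2, 3].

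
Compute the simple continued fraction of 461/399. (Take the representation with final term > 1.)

461 = 1·399 + 62
399 = 6·62 + 27
62 = 2·27 + 8
27 = 3·8 + 3
8 = 2·3 + 2
3 = 1·2 + 1
2 = 2·1 + 0  (stop)
So 461/399 = [1; 6, 2, 3, 2, 1, 2].

[1; 6, 2, 3, 2, 1, 2]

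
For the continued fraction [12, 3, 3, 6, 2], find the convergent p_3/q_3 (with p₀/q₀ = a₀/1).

775/63

Using pₖ = aₖpₖ₋₁ + pₖ₋₂, qₖ = aₖqₖ₋₁ + qₖ₋₂ (with p₋₁=1, p₋₂=0, q₋₁=0, q₋₂=1):
  k=0: a=12, p=12, q=1
  k=1: a=3, p=37, q=3
  k=2: a=3, p=123, q=10
  k=3: a=6, p=775, q=63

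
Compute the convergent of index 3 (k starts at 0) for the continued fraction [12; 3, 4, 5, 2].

Using pₖ = aₖpₖ₋₁ + pₖ₋₂, qₖ = aₖqₖ₋₁ + qₖ₋₂ (with p₋₁=1, p₋₂=0, q₋₁=0, q₋₂=1):
  k=0: a=12, p=12, q=1
  k=1: a=3, p=37, q=3
  k=2: a=4, p=160, q=13
  k=3: a=5, p=837, q=68

837/68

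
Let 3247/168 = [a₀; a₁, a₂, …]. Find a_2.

3247 = 19·168 + 55   →  a_0 = 19
168 = 3·55 + 3   →  a_1 = 3
55 = 18·3 + 1   →  a_2 = 18

18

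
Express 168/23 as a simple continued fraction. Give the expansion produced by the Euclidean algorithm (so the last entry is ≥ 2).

[7; 3, 3, 2]

168 = 7*23 + 7
23 = 3*7 + 2
7 = 3*2 + 1
2 = 2*1 + 0  (stop)
So 168/23 = [7; 3, 3, 2].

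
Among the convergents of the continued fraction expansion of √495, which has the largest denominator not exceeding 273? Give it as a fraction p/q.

√495 = [22; 4, 44, …] (period length 2).
Convergents:
  p_0/q_0 = 22/1
  p_1/q_1 = 89/4
  p_2/q_2 = 3938/177
  p_3/q_3 = 15841/712
q_2 = 177 ≤ 273 < 712 = q_3, so the answer is 3938/177.

3938/177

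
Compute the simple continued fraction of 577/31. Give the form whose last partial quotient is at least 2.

577 = 18*31 + 19
31 = 1*19 + 12
19 = 1*12 + 7
12 = 1*7 + 5
7 = 1*5 + 2
5 = 2*2 + 1
2 = 2*1 + 0  (stop)
So 577/31 = [18; 1, 1, 1, 1, 2, 2].

[18; 1, 1, 1, 1, 2, 2]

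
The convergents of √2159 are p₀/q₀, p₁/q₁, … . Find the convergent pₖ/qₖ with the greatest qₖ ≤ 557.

13289/286

√2159 = [46; 2, 6, 1, 1, 1, 6, 2, 92, …] (period length 8).
Convergents:
  p_0/q_0 = 46/1
  p_1/q_1 = 93/2
  p_2/q_2 = 604/13
  p_3/q_3 = 697/15
  p_4/q_4 = 1301/28
  p_5/q_5 = 1998/43
  p_6/q_6 = 13289/286
  p_7/q_7 = 28576/615
q_6 = 286 ≤ 557 < 615 = q_7, so the answer is 13289/286.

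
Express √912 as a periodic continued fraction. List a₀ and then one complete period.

[30; 5, 60]

a₀ = ⌊√912⌋ = 30.
With m₀=0, d₀=1 and mₖ₊₁ = dₖaₖ − mₖ, dₖ₊₁ = (n − mₖ₊₁²)/dₖ, aₖ₊₁ = ⌊(a₀+mₖ₊₁)/dₖ₊₁⌋:
  k=1: m=30, d=12, a=5
  k=2: m=30, d=1, a=60
d=1 and a=2a₀=60 at k=2, so the next step gives (m, d) = (30, 12) again — its k=1 value — and the period has length 2.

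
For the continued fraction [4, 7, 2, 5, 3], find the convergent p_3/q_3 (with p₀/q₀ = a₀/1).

Using pₖ = aₖpₖ₋₁ + pₖ₋₂, qₖ = aₖqₖ₋₁ + qₖ₋₂ (with p₋₁=1, p₋₂=0, q₋₁=0, q₋₂=1):
  k=0: a=4, p=4, q=1
  k=1: a=7, p=29, q=7
  k=2: a=2, p=62, q=15
  k=3: a=5, p=339, q=82

339/82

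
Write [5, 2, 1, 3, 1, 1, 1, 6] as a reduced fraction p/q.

Fold from the inside: start with 6/1.
  1 + 1/6 = 7/6
  1 + 6/7 = 13/7
  1 + 7/13 = 20/13
  3 + 13/20 = 73/20
  1 + 20/73 = 93/73
  2 + 73/93 = 259/93
  5 + 93/259 = 1388/259

1388/259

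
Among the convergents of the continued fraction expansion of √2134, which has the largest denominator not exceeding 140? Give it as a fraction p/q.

1894/41

√2134 = [46; 5, 8, 5, 92, …] (period length 4).
Convergents:
  p_0/q_0 = 46/1
  p_1/q_1 = 231/5
  p_2/q_2 = 1894/41
  p_3/q_3 = 9701/210
q_2 = 41 ≤ 140 < 210 = q_3, so the answer is 1894/41.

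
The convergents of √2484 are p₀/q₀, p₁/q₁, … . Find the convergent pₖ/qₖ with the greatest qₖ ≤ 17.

299/6

√2484 = [49; 1, 5, 4, 5, 1, 98, …] (period length 6).
Convergents:
  p_0/q_0 = 49/1
  p_1/q_1 = 50/1
  p_2/q_2 = 299/6
  p_3/q_3 = 1246/25
q_2 = 6 ≤ 17 < 25 = q_3, so the answer is 299/6.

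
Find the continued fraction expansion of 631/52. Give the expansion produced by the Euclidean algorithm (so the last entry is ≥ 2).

[12; 7, 2, 3]

631 = 12·52 + 7
52 = 7·7 + 3
7 = 2·3 + 1
3 = 3·1 + 0  (stop)
So 631/52 = [12; 7, 2, 3].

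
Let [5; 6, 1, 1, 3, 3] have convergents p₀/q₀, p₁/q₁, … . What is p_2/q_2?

Using pₖ = aₖpₖ₋₁ + pₖ₋₂, qₖ = aₖqₖ₋₁ + qₖ₋₂ (with p₋₁=1, p₋₂=0, q₋₁=0, q₋₂=1):
  k=0: a=5, p=5, q=1
  k=1: a=6, p=31, q=6
  k=2: a=1, p=36, q=7

36/7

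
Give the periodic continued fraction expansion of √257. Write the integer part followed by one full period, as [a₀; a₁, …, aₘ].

[16; 32]

a₀ = ⌊√257⌋ = 16.
With m₀=0, d₀=1 and mₖ₊₁ = dₖaₖ − mₖ, dₖ₊₁ = (n − mₖ₊₁²)/dₖ, aₖ₊₁ = ⌊(a₀+mₖ₊₁)/dₖ₊₁⌋:
  k=1: m=16, d=1, a=32
d=1 and a=2a₀=32 at k=1, so the next step gives (m, d) = (16, 1) again — its k=1 value — and the period has length 1.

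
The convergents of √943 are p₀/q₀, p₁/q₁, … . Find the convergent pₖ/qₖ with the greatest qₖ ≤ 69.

737/24

√943 = [30; 1, 2, 2, 2, 1, 60, …] (period length 6).
Convergents:
  p_0/q_0 = 30/1
  p_1/q_1 = 31/1
  p_2/q_2 = 92/3
  p_3/q_3 = 215/7
  p_4/q_4 = 522/17
  p_5/q_5 = 737/24
  p_6/q_6 = 44742/1457
q_5 = 24 ≤ 69 < 1457 = q_6, so the answer is 737/24.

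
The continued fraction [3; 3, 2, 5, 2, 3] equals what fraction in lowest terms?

Using pₖ = aₖpₖ₋₁ + pₖ₋₂ and qₖ = aₖqₖ₋₁ + qₖ₋₂:
  k=0: a=3, p=3, q=1
  k=1: a=3, p=10, q=3
  k=2: a=2, p=23, q=7
  k=3: a=5, p=125, q=38
  k=4: a=2, p=273, q=83
  k=5: a=3, p=944, q=287

944/287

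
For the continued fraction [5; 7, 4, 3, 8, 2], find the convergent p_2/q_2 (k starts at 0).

Using pₖ = aₖpₖ₋₁ + pₖ₋₂, qₖ = aₖqₖ₋₁ + qₖ₋₂ (with p₋₁=1, p₋₂=0, q₋₁=0, q₋₂=1):
  k=0: a=5, p=5, q=1
  k=1: a=7, p=36, q=7
  k=2: a=4, p=149, q=29

149/29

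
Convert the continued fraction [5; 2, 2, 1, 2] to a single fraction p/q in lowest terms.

103/19

Using pₖ = aₖpₖ₋₁ + pₖ₋₂ and qₖ = aₖqₖ₋₁ + qₖ₋₂:
  k=0: a=5, p=5, q=1
  k=1: a=2, p=11, q=2
  k=2: a=2, p=27, q=5
  k=3: a=1, p=38, q=7
  k=4: a=2, p=103, q=19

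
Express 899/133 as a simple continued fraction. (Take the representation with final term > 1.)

899 = 6*133 + 101
133 = 1*101 + 32
101 = 3*32 + 5
32 = 6*5 + 2
5 = 2*2 + 1
2 = 2*1 + 0  (stop)
So 899/133 = [6; 1, 3, 6, 2, 2].

[6; 1, 3, 6, 2, 2]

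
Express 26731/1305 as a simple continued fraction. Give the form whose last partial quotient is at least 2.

26731 = 20·1305 + 631
1305 = 2·631 + 43
631 = 14·43 + 29
43 = 1·29 + 14
29 = 2·14 + 1
14 = 14·1 + 0  (stop)
So 26731/1305 = [20; 2, 14, 1, 2, 14].

[20; 2, 14, 1, 2, 14]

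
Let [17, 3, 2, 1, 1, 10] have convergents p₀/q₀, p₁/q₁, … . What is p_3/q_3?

Using pₖ = aₖpₖ₋₁ + pₖ₋₂, qₖ = aₖqₖ₋₁ + qₖ₋₂ (with p₋₁=1, p₋₂=0, q₋₁=0, q₋₂=1):
  k=0: a=17, p=17, q=1
  k=1: a=3, p=52, q=3
  k=2: a=2, p=121, q=7
  k=3: a=1, p=173, q=10

173/10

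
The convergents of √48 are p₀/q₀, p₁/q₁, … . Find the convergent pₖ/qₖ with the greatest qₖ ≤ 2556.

17466/2521

√48 = [6; 1, 12, …] (period length 2).
Convergents:
  p_0/q_0 = 6/1
  p_1/q_1 = 7/1
  p_2/q_2 = 90/13
  p_3/q_3 = 97/14
  p_4/q_4 = 1254/181
  p_5/q_5 = 1351/195
  p_6/q_6 = 17466/2521
  p_7/q_7 = 18817/2716
q_6 = 2521 ≤ 2556 < 2716 = q_7, so the answer is 17466/2521.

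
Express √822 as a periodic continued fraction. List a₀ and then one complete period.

a₀ = ⌊√822⌋ = 28.
With m₀=0, d₀=1 and mₖ₊₁ = dₖaₖ − mₖ, dₖ₊₁ = (n − mₖ₊₁²)/dₖ, aₖ₊₁ = ⌊(a₀+mₖ₊₁)/dₖ₊₁⌋:
  k=1: m=28, d=38, a=1
  k=2: m=10, d=19, a=2
  k=3: m=28, d=2, a=28
  k=4: m=28, d=19, a=2
  k=5: m=10, d=38, a=1
  k=6: m=28, d=1, a=56
d=1 and a=2a₀=56 at k=6, so the next step gives (m, d) = (28, 38) again — its k=1 value — and the period has length 6.

[28; 1, 2, 28, 2, 1, 56]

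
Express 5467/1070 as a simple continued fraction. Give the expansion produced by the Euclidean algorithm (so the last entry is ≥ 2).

[5; 9, 6, 1, 7, 2]

5467 = 5·1070 + 117
1070 = 9·117 + 17
117 = 6·17 + 15
17 = 1·15 + 2
15 = 7·2 + 1
2 = 2·1 + 0  (stop)
So 5467/1070 = [5; 9, 6, 1, 7, 2].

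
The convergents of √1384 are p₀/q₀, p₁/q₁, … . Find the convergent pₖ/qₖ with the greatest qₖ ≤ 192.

√1384 = [37; 4, 1, 17, 1, 4, 74, …] (period length 6).
Convergents:
  p_0/q_0 = 37/1
  p_1/q_1 = 149/4
  p_2/q_2 = 186/5
  p_3/q_3 = 3311/89
  p_4/q_4 = 3497/94
  p_5/q_5 = 17299/465
q_4 = 94 ≤ 192 < 465 = q_5, so the answer is 3497/94.

3497/94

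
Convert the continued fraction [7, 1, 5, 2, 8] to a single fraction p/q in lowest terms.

Fold from the inside: start with 8/1.
  2 + 1/8 = 17/8
  5 + 8/17 = 93/17
  1 + 17/93 = 110/93
  7 + 93/110 = 863/110

863/110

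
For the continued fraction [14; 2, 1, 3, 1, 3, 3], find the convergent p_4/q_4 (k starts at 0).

Using pₖ = aₖpₖ₋₁ + pₖ₋₂, qₖ = aₖqₖ₋₁ + qₖ₋₂ (with p₋₁=1, p₋₂=0, q₋₁=0, q₋₂=1):
  k=0: a=14, p=14, q=1
  k=1: a=2, p=29, q=2
  k=2: a=1, p=43, q=3
  k=3: a=3, p=158, q=11
  k=4: a=1, p=201, q=14

201/14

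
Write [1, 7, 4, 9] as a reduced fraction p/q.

Using pₖ = aₖpₖ₋₁ + pₖ₋₂ and qₖ = aₖqₖ₋₁ + qₖ₋₂:
  k=0: a=1, p=1, q=1
  k=1: a=7, p=8, q=7
  k=2: a=4, p=33, q=29
  k=3: a=9, p=305, q=268

305/268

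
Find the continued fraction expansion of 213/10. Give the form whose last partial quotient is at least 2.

[21; 3, 3]

213 = 21·10 + 3
10 = 3·3 + 1
3 = 3·1 + 0  (stop)
So 213/10 = [21; 3, 3].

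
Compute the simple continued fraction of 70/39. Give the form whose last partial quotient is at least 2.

[1; 1, 3, 1, 7]

70 = 1*39 + 31
39 = 1*31 + 8
31 = 3*8 + 7
8 = 1*7 + 1
7 = 7*1 + 0  (stop)
So 70/39 = [1; 1, 3, 1, 7].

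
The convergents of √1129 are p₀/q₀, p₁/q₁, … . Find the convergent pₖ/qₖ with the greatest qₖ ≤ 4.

101/3

√1129 = [33; 1, 1, 1, 1, 66, …] (period length 5).
Convergents:
  p_0/q_0 = 33/1
  p_1/q_1 = 34/1
  p_2/q_2 = 67/2
  p_3/q_3 = 101/3
  p_4/q_4 = 168/5
q_3 = 3 ≤ 4 < 5 = q_4, so the answer is 101/3.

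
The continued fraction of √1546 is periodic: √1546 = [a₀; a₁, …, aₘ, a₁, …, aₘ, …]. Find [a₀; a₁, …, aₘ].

[39; 3, 7, 1, 1, 7, 3, 78]

a₀ = ⌊√1546⌋ = 39.
With m₀=0, d₀=1 and mₖ₊₁ = dₖaₖ − mₖ, dₖ₊₁ = (n − mₖ₊₁²)/dₖ, aₖ₊₁ = ⌊(a₀+mₖ₊₁)/dₖ₊₁⌋:
  k=1: m=39, d=25, a=3
  k=2: m=36, d=10, a=7
  k=3: m=34, d=39, a=1
  k=4: m=5, d=39, a=1
  k=5: m=34, d=10, a=7
  k=6: m=36, d=25, a=3
  k=7: m=39, d=1, a=78
d=1 and a=2a₀=78 at k=7, so the next step gives (m, d) = (39, 25) again — its k=1 value — and the period has length 7.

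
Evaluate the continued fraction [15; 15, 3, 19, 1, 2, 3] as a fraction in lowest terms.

138781/9212

Fold from the inside: start with 3/1.
  2 + 1/3 = 7/3
  1 + 3/7 = 10/7
  19 + 7/10 = 197/10
  3 + 10/197 = 601/197
  15 + 197/601 = 9212/601
  15 + 601/9212 = 138781/9212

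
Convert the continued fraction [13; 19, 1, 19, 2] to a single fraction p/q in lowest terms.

10675/818

Using pₖ = aₖpₖ₋₁ + pₖ₋₂ and qₖ = aₖqₖ₋₁ + qₖ₋₂:
  k=0: a=13, p=13, q=1
  k=1: a=19, p=248, q=19
  k=2: a=1, p=261, q=20
  k=3: a=19, p=5207, q=399
  k=4: a=2, p=10675, q=818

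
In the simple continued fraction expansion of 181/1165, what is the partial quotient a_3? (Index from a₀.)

181 = 0·1165 + 181   →  a_0 = 0
1165 = 6·181 + 79   →  a_1 = 6
181 = 2·79 + 23   →  a_2 = 2
79 = 3·23 + 10   →  a_3 = 3

3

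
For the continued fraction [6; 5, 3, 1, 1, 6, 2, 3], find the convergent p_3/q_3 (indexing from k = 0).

130/21

Using pₖ = aₖpₖ₋₁ + pₖ₋₂, qₖ = aₖqₖ₋₁ + qₖ₋₂ (with p₋₁=1, p₋₂=0, q₋₁=0, q₋₂=1):
  k=0: a=6, p=6, q=1
  k=1: a=5, p=31, q=5
  k=2: a=3, p=99, q=16
  k=3: a=1, p=130, q=21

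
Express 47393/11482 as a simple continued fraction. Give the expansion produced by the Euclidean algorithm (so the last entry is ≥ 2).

47393 = 4*11482 + 1465
11482 = 7*1465 + 1227
1465 = 1*1227 + 238
1227 = 5*238 + 37
238 = 6*37 + 16
37 = 2*16 + 5
16 = 3*5 + 1
5 = 5*1 + 0  (stop)
So 47393/11482 = [4; 7, 1, 5, 6, 2, 3, 5].

[4; 7, 1, 5, 6, 2, 3, 5]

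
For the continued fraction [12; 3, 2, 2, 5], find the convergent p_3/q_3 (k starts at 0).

Using pₖ = aₖpₖ₋₁ + pₖ₋₂, qₖ = aₖqₖ₋₁ + qₖ₋₂ (with p₋₁=1, p₋₂=0, q₋₁=0, q₋₂=1):
  k=0: a=12, p=12, q=1
  k=1: a=3, p=37, q=3
  k=2: a=2, p=86, q=7
  k=3: a=2, p=209, q=17

209/17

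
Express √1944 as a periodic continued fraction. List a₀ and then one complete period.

a₀ = ⌊√1944⌋ = 44.

[44; 11, 88]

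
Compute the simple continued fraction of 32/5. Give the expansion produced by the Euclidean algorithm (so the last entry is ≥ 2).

[6; 2, 2]

32 = 6·5 + 2
5 = 2·2 + 1
2 = 2·1 + 0  (stop)
So 32/5 = [6; 2, 2].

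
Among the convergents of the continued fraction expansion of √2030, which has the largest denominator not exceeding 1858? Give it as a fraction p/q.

73035/1621

√2030 = [45; 18, 90, …] (period length 2).
Convergents:
  p_0/q_0 = 45/1
  p_1/q_1 = 811/18
  p_2/q_2 = 73035/1621
  p_3/q_3 = 1315441/29196
q_2 = 1621 ≤ 1858 < 29196 = q_3, so the answer is 73035/1621.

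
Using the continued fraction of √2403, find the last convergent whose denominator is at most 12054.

√2403 = [49; 49, 98, …] (period length 2).
Convergents:
  p_0/q_0 = 49/1
  p_1/q_1 = 2402/49
  p_2/q_2 = 235445/4803
  p_3/q_3 = 11539207/235396
q_2 = 4803 ≤ 12054 < 235396 = q_3, so the answer is 235445/4803.

235445/4803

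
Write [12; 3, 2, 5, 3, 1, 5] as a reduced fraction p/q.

Using pₖ = aₖpₖ₋₁ + pₖ₋₂ and qₖ = aₖqₖ₋₁ + qₖ₋₂:
  k=0: a=12, p=12, q=1
  k=1: a=3, p=37, q=3
  k=2: a=2, p=86, q=7
  k=3: a=5, p=467, q=38
  k=4: a=3, p=1487, q=121
  k=5: a=1, p=1954, q=159
  k=6: a=5, p=11257, q=916

11257/916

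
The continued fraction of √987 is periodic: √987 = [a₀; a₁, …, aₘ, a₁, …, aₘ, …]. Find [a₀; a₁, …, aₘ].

[31; 2, 2, 2, 62]

a₀ = ⌊√987⌋ = 31.
With m₀=0, d₀=1 and mₖ₊₁ = dₖaₖ − mₖ, dₖ₊₁ = (n − mₖ₊₁²)/dₖ, aₖ₊₁ = ⌊(a₀+mₖ₊₁)/dₖ₊₁⌋:
  k=1: m=31, d=26, a=2
  k=2: m=21, d=21, a=2
  k=3: m=21, d=26, a=2
  k=4: m=31, d=1, a=62
d=1 and a=2a₀=62 at k=4, so the next step gives (m, d) = (31, 26) again — its k=1 value — and the period has length 4.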